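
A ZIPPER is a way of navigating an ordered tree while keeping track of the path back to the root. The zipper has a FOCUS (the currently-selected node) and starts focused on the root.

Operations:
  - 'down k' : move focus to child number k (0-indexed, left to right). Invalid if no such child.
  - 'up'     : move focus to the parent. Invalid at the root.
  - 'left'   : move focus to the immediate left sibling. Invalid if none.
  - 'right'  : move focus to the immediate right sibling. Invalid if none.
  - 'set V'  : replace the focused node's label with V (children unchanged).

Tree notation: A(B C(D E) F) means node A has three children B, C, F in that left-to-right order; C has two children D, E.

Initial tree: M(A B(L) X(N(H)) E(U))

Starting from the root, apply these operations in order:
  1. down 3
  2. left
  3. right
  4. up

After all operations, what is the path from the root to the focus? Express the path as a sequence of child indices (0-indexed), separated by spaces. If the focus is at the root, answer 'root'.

Answer: root

Derivation:
Step 1 (down 3): focus=E path=3 depth=1 children=['U'] left=['A', 'B', 'X'] right=[] parent=M
Step 2 (left): focus=X path=2 depth=1 children=['N'] left=['A', 'B'] right=['E'] parent=M
Step 3 (right): focus=E path=3 depth=1 children=['U'] left=['A', 'B', 'X'] right=[] parent=M
Step 4 (up): focus=M path=root depth=0 children=['A', 'B', 'X', 'E'] (at root)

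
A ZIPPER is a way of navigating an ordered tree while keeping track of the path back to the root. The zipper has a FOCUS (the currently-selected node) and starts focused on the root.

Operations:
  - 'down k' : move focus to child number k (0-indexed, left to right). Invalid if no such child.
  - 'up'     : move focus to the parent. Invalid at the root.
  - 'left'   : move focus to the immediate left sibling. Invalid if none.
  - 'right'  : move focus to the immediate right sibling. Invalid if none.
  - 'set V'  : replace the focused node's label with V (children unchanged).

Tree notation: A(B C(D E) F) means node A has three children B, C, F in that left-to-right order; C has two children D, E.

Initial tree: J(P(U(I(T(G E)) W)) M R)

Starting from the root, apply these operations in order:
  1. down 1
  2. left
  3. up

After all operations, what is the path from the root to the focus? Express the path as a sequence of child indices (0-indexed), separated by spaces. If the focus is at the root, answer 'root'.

Answer: root

Derivation:
Step 1 (down 1): focus=M path=1 depth=1 children=[] left=['P'] right=['R'] parent=J
Step 2 (left): focus=P path=0 depth=1 children=['U'] left=[] right=['M', 'R'] parent=J
Step 3 (up): focus=J path=root depth=0 children=['P', 'M', 'R'] (at root)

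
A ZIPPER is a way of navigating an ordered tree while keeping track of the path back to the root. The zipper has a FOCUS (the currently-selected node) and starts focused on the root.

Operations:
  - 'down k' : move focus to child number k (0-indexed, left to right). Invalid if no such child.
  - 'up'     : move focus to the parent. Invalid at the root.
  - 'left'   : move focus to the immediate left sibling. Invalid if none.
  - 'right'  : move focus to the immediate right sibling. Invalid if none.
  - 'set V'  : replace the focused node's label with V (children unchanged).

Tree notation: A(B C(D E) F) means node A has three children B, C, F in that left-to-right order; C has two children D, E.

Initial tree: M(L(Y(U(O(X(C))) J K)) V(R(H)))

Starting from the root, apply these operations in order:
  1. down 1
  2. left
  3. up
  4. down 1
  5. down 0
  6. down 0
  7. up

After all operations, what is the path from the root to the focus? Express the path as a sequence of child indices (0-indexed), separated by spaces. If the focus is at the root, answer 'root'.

Answer: 1 0

Derivation:
Step 1 (down 1): focus=V path=1 depth=1 children=['R'] left=['L'] right=[] parent=M
Step 2 (left): focus=L path=0 depth=1 children=['Y'] left=[] right=['V'] parent=M
Step 3 (up): focus=M path=root depth=0 children=['L', 'V'] (at root)
Step 4 (down 1): focus=V path=1 depth=1 children=['R'] left=['L'] right=[] parent=M
Step 5 (down 0): focus=R path=1/0 depth=2 children=['H'] left=[] right=[] parent=V
Step 6 (down 0): focus=H path=1/0/0 depth=3 children=[] left=[] right=[] parent=R
Step 7 (up): focus=R path=1/0 depth=2 children=['H'] left=[] right=[] parent=V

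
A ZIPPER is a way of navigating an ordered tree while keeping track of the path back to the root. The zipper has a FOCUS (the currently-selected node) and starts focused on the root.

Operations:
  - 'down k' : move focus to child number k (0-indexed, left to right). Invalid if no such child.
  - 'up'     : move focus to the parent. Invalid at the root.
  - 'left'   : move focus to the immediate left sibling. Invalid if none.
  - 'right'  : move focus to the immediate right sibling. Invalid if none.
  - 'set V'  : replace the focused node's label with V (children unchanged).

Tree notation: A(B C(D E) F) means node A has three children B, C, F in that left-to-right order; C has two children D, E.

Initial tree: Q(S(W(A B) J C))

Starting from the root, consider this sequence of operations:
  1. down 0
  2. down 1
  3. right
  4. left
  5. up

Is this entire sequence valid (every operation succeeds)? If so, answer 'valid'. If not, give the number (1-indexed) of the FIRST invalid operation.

Answer: valid

Derivation:
Step 1 (down 0): focus=S path=0 depth=1 children=['W', 'J', 'C'] left=[] right=[] parent=Q
Step 2 (down 1): focus=J path=0/1 depth=2 children=[] left=['W'] right=['C'] parent=S
Step 3 (right): focus=C path=0/2 depth=2 children=[] left=['W', 'J'] right=[] parent=S
Step 4 (left): focus=J path=0/1 depth=2 children=[] left=['W'] right=['C'] parent=S
Step 5 (up): focus=S path=0 depth=1 children=['W', 'J', 'C'] left=[] right=[] parent=Q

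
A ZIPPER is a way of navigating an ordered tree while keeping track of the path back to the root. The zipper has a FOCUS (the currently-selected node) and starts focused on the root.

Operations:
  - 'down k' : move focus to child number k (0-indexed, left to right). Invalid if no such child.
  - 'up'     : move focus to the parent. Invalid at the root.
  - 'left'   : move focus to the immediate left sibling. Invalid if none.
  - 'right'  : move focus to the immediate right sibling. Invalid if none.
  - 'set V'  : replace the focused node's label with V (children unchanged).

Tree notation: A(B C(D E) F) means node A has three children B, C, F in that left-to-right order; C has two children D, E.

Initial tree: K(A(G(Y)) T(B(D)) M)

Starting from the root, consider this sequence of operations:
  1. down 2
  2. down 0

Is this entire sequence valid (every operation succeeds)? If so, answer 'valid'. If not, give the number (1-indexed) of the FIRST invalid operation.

Answer: 2

Derivation:
Step 1 (down 2): focus=M path=2 depth=1 children=[] left=['A', 'T'] right=[] parent=K
Step 2 (down 0): INVALID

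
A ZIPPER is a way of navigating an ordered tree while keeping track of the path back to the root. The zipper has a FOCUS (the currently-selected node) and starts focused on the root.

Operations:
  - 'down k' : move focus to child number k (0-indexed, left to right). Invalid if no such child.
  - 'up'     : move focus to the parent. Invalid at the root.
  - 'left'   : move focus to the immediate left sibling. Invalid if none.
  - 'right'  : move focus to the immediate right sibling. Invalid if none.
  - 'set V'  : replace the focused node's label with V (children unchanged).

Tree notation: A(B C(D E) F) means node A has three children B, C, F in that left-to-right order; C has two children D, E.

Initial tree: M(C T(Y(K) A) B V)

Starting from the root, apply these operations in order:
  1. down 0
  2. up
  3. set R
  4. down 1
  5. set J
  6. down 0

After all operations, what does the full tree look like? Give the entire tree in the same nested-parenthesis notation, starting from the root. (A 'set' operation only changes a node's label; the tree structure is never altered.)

Step 1 (down 0): focus=C path=0 depth=1 children=[] left=[] right=['T', 'B', 'V'] parent=M
Step 2 (up): focus=M path=root depth=0 children=['C', 'T', 'B', 'V'] (at root)
Step 3 (set R): focus=R path=root depth=0 children=['C', 'T', 'B', 'V'] (at root)
Step 4 (down 1): focus=T path=1 depth=1 children=['Y', 'A'] left=['C'] right=['B', 'V'] parent=R
Step 5 (set J): focus=J path=1 depth=1 children=['Y', 'A'] left=['C'] right=['B', 'V'] parent=R
Step 6 (down 0): focus=Y path=1/0 depth=2 children=['K'] left=[] right=['A'] parent=J

Answer: R(C J(Y(K) A) B V)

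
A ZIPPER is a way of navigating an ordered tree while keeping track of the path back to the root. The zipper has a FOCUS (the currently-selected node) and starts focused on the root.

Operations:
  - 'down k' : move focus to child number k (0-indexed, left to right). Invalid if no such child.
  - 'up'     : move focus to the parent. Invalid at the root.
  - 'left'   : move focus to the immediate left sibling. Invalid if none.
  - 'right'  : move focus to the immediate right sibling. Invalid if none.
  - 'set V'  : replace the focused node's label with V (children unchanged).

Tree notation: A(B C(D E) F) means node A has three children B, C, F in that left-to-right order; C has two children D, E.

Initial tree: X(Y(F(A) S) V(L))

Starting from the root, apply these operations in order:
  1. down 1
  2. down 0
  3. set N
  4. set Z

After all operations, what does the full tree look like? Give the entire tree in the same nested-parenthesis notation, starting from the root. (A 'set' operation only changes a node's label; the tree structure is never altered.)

Answer: X(Y(F(A) S) V(Z))

Derivation:
Step 1 (down 1): focus=V path=1 depth=1 children=['L'] left=['Y'] right=[] parent=X
Step 2 (down 0): focus=L path=1/0 depth=2 children=[] left=[] right=[] parent=V
Step 3 (set N): focus=N path=1/0 depth=2 children=[] left=[] right=[] parent=V
Step 4 (set Z): focus=Z path=1/0 depth=2 children=[] left=[] right=[] parent=V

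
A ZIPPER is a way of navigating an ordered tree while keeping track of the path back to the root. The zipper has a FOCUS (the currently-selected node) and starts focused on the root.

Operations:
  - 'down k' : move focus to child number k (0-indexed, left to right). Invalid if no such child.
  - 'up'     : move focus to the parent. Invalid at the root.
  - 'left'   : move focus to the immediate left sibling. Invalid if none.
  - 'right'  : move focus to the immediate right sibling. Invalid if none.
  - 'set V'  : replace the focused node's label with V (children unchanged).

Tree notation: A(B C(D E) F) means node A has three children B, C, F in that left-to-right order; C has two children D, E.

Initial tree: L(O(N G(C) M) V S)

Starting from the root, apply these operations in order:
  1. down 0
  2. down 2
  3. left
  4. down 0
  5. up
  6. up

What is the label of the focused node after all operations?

Step 1 (down 0): focus=O path=0 depth=1 children=['N', 'G', 'M'] left=[] right=['V', 'S'] parent=L
Step 2 (down 2): focus=M path=0/2 depth=2 children=[] left=['N', 'G'] right=[] parent=O
Step 3 (left): focus=G path=0/1 depth=2 children=['C'] left=['N'] right=['M'] parent=O
Step 4 (down 0): focus=C path=0/1/0 depth=3 children=[] left=[] right=[] parent=G
Step 5 (up): focus=G path=0/1 depth=2 children=['C'] left=['N'] right=['M'] parent=O
Step 6 (up): focus=O path=0 depth=1 children=['N', 'G', 'M'] left=[] right=['V', 'S'] parent=L

Answer: O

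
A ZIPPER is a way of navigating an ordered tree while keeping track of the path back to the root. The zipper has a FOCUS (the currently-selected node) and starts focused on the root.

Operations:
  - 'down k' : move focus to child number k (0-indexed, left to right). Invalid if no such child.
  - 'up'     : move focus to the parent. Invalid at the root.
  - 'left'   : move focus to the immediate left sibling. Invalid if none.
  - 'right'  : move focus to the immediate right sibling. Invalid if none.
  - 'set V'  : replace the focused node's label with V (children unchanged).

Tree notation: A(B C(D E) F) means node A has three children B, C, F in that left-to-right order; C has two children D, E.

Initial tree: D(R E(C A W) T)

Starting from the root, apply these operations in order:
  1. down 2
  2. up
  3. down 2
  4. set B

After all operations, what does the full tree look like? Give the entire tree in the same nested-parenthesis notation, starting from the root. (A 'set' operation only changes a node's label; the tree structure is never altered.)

Answer: D(R E(C A W) B)

Derivation:
Step 1 (down 2): focus=T path=2 depth=1 children=[] left=['R', 'E'] right=[] parent=D
Step 2 (up): focus=D path=root depth=0 children=['R', 'E', 'T'] (at root)
Step 3 (down 2): focus=T path=2 depth=1 children=[] left=['R', 'E'] right=[] parent=D
Step 4 (set B): focus=B path=2 depth=1 children=[] left=['R', 'E'] right=[] parent=D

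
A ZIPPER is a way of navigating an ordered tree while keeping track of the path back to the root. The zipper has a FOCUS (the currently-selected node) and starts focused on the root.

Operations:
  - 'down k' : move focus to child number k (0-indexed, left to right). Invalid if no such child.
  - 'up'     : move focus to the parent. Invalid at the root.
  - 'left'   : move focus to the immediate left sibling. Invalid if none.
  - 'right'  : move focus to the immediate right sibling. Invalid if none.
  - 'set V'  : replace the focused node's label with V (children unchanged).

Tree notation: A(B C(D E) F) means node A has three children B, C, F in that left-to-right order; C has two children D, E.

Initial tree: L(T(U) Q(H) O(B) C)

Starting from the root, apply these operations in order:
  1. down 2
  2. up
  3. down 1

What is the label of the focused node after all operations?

Step 1 (down 2): focus=O path=2 depth=1 children=['B'] left=['T', 'Q'] right=['C'] parent=L
Step 2 (up): focus=L path=root depth=0 children=['T', 'Q', 'O', 'C'] (at root)
Step 3 (down 1): focus=Q path=1 depth=1 children=['H'] left=['T'] right=['O', 'C'] parent=L

Answer: Q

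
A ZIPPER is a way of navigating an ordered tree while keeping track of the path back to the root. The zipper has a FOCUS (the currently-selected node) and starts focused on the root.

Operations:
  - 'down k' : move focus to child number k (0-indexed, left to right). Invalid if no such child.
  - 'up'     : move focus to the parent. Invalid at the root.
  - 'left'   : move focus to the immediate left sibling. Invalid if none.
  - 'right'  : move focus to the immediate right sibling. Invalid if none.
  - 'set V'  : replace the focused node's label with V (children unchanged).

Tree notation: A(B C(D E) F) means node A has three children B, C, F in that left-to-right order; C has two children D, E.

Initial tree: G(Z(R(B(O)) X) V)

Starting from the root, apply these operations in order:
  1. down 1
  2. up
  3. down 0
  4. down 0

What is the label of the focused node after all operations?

Step 1 (down 1): focus=V path=1 depth=1 children=[] left=['Z'] right=[] parent=G
Step 2 (up): focus=G path=root depth=0 children=['Z', 'V'] (at root)
Step 3 (down 0): focus=Z path=0 depth=1 children=['R', 'X'] left=[] right=['V'] parent=G
Step 4 (down 0): focus=R path=0/0 depth=2 children=['B'] left=[] right=['X'] parent=Z

Answer: R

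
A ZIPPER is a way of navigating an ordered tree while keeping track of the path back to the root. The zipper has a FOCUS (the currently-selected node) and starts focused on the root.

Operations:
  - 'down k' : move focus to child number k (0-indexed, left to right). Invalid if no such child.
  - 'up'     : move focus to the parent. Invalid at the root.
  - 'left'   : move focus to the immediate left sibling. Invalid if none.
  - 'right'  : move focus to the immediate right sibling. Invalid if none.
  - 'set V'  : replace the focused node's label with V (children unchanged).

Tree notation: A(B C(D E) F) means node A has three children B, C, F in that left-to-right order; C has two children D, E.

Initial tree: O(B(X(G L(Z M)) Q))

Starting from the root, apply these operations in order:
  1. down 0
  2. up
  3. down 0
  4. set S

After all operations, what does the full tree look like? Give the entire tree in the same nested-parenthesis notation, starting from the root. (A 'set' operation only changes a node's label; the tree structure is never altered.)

Answer: O(S(X(G L(Z M)) Q))

Derivation:
Step 1 (down 0): focus=B path=0 depth=1 children=['X', 'Q'] left=[] right=[] parent=O
Step 2 (up): focus=O path=root depth=0 children=['B'] (at root)
Step 3 (down 0): focus=B path=0 depth=1 children=['X', 'Q'] left=[] right=[] parent=O
Step 4 (set S): focus=S path=0 depth=1 children=['X', 'Q'] left=[] right=[] parent=O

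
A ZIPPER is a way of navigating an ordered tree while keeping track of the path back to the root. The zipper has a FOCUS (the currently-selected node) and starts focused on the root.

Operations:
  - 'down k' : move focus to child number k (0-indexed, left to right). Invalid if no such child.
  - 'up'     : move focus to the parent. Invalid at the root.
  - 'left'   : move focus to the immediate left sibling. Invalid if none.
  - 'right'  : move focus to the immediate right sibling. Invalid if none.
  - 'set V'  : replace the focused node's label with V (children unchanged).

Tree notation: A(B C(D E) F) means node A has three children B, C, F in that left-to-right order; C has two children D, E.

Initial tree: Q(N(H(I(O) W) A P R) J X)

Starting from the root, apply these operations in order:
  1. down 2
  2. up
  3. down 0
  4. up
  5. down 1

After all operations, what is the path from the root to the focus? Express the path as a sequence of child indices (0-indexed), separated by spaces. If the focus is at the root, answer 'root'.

Step 1 (down 2): focus=X path=2 depth=1 children=[] left=['N', 'J'] right=[] parent=Q
Step 2 (up): focus=Q path=root depth=0 children=['N', 'J', 'X'] (at root)
Step 3 (down 0): focus=N path=0 depth=1 children=['H', 'A', 'P', 'R'] left=[] right=['J', 'X'] parent=Q
Step 4 (up): focus=Q path=root depth=0 children=['N', 'J', 'X'] (at root)
Step 5 (down 1): focus=J path=1 depth=1 children=[] left=['N'] right=['X'] parent=Q

Answer: 1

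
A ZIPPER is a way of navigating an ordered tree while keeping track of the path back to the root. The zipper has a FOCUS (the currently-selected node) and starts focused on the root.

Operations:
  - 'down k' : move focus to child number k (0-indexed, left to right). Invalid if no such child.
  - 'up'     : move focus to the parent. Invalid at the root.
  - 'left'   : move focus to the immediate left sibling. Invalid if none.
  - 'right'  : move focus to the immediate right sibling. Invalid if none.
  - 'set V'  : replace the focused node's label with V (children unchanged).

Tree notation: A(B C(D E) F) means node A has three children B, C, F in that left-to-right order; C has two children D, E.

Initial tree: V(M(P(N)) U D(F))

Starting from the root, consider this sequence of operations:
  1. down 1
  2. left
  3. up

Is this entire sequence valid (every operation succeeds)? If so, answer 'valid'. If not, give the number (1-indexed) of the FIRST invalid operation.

Answer: valid

Derivation:
Step 1 (down 1): focus=U path=1 depth=1 children=[] left=['M'] right=['D'] parent=V
Step 2 (left): focus=M path=0 depth=1 children=['P'] left=[] right=['U', 'D'] parent=V
Step 3 (up): focus=V path=root depth=0 children=['M', 'U', 'D'] (at root)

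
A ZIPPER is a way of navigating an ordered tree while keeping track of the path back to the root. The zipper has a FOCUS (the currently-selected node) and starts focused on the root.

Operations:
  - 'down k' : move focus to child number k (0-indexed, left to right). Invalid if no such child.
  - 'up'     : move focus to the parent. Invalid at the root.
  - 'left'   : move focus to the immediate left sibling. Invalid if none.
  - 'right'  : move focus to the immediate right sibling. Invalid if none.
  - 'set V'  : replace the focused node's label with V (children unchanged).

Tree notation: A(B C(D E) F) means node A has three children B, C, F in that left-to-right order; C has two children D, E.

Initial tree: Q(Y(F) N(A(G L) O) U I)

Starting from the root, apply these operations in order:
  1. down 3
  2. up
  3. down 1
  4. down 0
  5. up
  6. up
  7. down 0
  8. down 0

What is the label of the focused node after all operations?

Answer: F

Derivation:
Step 1 (down 3): focus=I path=3 depth=1 children=[] left=['Y', 'N', 'U'] right=[] parent=Q
Step 2 (up): focus=Q path=root depth=0 children=['Y', 'N', 'U', 'I'] (at root)
Step 3 (down 1): focus=N path=1 depth=1 children=['A', 'O'] left=['Y'] right=['U', 'I'] parent=Q
Step 4 (down 0): focus=A path=1/0 depth=2 children=['G', 'L'] left=[] right=['O'] parent=N
Step 5 (up): focus=N path=1 depth=1 children=['A', 'O'] left=['Y'] right=['U', 'I'] parent=Q
Step 6 (up): focus=Q path=root depth=0 children=['Y', 'N', 'U', 'I'] (at root)
Step 7 (down 0): focus=Y path=0 depth=1 children=['F'] left=[] right=['N', 'U', 'I'] parent=Q
Step 8 (down 0): focus=F path=0/0 depth=2 children=[] left=[] right=[] parent=Y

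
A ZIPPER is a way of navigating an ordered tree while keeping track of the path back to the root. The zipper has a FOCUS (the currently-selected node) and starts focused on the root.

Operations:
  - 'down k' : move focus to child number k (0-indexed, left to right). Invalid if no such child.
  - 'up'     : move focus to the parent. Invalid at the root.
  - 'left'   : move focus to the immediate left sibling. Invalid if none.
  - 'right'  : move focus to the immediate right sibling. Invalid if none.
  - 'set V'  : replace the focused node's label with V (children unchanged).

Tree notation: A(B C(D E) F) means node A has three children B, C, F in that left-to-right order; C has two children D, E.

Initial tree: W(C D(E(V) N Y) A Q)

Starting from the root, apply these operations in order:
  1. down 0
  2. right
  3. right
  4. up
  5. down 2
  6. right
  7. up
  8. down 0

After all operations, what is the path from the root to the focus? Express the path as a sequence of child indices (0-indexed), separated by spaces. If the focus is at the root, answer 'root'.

Answer: 0

Derivation:
Step 1 (down 0): focus=C path=0 depth=1 children=[] left=[] right=['D', 'A', 'Q'] parent=W
Step 2 (right): focus=D path=1 depth=1 children=['E', 'N', 'Y'] left=['C'] right=['A', 'Q'] parent=W
Step 3 (right): focus=A path=2 depth=1 children=[] left=['C', 'D'] right=['Q'] parent=W
Step 4 (up): focus=W path=root depth=0 children=['C', 'D', 'A', 'Q'] (at root)
Step 5 (down 2): focus=A path=2 depth=1 children=[] left=['C', 'D'] right=['Q'] parent=W
Step 6 (right): focus=Q path=3 depth=1 children=[] left=['C', 'D', 'A'] right=[] parent=W
Step 7 (up): focus=W path=root depth=0 children=['C', 'D', 'A', 'Q'] (at root)
Step 8 (down 0): focus=C path=0 depth=1 children=[] left=[] right=['D', 'A', 'Q'] parent=W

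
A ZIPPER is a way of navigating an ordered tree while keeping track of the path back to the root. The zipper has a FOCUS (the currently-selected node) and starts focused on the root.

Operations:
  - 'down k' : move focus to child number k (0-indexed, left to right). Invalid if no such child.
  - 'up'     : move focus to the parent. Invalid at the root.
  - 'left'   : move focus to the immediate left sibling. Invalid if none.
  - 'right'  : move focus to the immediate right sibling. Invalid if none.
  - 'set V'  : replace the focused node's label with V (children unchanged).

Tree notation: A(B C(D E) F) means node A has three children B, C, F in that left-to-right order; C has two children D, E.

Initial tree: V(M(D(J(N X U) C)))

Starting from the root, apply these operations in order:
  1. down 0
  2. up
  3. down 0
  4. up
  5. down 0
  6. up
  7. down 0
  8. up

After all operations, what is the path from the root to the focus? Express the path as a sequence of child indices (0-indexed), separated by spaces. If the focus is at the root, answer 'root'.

Answer: root

Derivation:
Step 1 (down 0): focus=M path=0 depth=1 children=['D'] left=[] right=[] parent=V
Step 2 (up): focus=V path=root depth=0 children=['M'] (at root)
Step 3 (down 0): focus=M path=0 depth=1 children=['D'] left=[] right=[] parent=V
Step 4 (up): focus=V path=root depth=0 children=['M'] (at root)
Step 5 (down 0): focus=M path=0 depth=1 children=['D'] left=[] right=[] parent=V
Step 6 (up): focus=V path=root depth=0 children=['M'] (at root)
Step 7 (down 0): focus=M path=0 depth=1 children=['D'] left=[] right=[] parent=V
Step 8 (up): focus=V path=root depth=0 children=['M'] (at root)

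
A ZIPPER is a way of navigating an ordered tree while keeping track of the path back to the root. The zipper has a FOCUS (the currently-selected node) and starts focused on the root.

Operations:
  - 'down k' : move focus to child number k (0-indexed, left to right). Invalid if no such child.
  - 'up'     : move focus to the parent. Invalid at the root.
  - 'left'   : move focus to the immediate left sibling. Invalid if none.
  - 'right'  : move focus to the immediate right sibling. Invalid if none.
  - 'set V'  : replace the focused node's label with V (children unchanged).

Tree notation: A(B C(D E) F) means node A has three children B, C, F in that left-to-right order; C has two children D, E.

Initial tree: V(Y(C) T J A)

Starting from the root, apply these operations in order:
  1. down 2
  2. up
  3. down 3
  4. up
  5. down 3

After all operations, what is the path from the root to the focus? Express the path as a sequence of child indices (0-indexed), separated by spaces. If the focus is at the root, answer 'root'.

Step 1 (down 2): focus=J path=2 depth=1 children=[] left=['Y', 'T'] right=['A'] parent=V
Step 2 (up): focus=V path=root depth=0 children=['Y', 'T', 'J', 'A'] (at root)
Step 3 (down 3): focus=A path=3 depth=1 children=[] left=['Y', 'T', 'J'] right=[] parent=V
Step 4 (up): focus=V path=root depth=0 children=['Y', 'T', 'J', 'A'] (at root)
Step 5 (down 3): focus=A path=3 depth=1 children=[] left=['Y', 'T', 'J'] right=[] parent=V

Answer: 3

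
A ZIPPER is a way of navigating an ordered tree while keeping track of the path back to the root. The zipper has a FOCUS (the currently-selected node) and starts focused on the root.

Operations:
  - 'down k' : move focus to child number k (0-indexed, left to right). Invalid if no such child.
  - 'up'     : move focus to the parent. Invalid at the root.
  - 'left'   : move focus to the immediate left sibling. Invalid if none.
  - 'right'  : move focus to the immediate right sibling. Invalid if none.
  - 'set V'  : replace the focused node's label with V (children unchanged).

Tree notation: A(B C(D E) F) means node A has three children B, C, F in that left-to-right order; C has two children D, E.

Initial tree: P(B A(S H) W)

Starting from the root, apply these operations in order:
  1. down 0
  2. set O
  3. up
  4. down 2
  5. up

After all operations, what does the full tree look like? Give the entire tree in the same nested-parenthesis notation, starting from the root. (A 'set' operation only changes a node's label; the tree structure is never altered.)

Answer: P(O A(S H) W)

Derivation:
Step 1 (down 0): focus=B path=0 depth=1 children=[] left=[] right=['A', 'W'] parent=P
Step 2 (set O): focus=O path=0 depth=1 children=[] left=[] right=['A', 'W'] parent=P
Step 3 (up): focus=P path=root depth=0 children=['O', 'A', 'W'] (at root)
Step 4 (down 2): focus=W path=2 depth=1 children=[] left=['O', 'A'] right=[] parent=P
Step 5 (up): focus=P path=root depth=0 children=['O', 'A', 'W'] (at root)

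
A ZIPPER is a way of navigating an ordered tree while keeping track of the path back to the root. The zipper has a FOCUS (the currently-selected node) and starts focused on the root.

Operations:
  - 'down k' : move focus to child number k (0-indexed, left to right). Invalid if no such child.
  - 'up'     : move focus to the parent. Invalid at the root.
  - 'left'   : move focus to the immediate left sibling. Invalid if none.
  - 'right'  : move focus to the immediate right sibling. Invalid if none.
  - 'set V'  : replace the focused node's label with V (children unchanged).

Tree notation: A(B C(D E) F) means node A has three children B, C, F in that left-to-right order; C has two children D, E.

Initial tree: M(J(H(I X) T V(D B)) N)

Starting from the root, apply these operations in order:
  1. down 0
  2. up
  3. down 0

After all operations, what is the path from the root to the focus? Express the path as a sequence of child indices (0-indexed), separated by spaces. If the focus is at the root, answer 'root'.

Answer: 0

Derivation:
Step 1 (down 0): focus=J path=0 depth=1 children=['H', 'T', 'V'] left=[] right=['N'] parent=M
Step 2 (up): focus=M path=root depth=0 children=['J', 'N'] (at root)
Step 3 (down 0): focus=J path=0 depth=1 children=['H', 'T', 'V'] left=[] right=['N'] parent=M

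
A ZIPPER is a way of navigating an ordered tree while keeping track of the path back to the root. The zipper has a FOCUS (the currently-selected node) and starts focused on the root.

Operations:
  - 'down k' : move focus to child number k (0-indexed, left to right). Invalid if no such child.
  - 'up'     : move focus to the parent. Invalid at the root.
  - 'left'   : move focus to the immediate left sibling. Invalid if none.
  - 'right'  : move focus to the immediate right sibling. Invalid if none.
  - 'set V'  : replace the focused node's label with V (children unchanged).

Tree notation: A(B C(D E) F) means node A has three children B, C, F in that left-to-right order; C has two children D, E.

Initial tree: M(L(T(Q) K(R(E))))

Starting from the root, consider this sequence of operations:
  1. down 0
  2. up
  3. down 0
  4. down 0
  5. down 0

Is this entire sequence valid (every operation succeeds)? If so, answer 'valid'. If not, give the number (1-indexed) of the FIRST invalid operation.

Answer: valid

Derivation:
Step 1 (down 0): focus=L path=0 depth=1 children=['T', 'K'] left=[] right=[] parent=M
Step 2 (up): focus=M path=root depth=0 children=['L'] (at root)
Step 3 (down 0): focus=L path=0 depth=1 children=['T', 'K'] left=[] right=[] parent=M
Step 4 (down 0): focus=T path=0/0 depth=2 children=['Q'] left=[] right=['K'] parent=L
Step 5 (down 0): focus=Q path=0/0/0 depth=3 children=[] left=[] right=[] parent=T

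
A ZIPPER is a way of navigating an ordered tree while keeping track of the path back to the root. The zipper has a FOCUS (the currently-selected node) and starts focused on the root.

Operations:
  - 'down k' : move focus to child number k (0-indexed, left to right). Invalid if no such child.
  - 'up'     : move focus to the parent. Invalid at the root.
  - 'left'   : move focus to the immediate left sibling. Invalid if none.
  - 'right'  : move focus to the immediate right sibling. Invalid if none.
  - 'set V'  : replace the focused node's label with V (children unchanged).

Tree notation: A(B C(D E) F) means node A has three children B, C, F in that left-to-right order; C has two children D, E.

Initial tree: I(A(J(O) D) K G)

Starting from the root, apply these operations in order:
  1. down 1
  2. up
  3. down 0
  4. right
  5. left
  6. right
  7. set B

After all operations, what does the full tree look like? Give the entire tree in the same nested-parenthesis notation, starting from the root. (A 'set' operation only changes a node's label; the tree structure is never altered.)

Step 1 (down 1): focus=K path=1 depth=1 children=[] left=['A'] right=['G'] parent=I
Step 2 (up): focus=I path=root depth=0 children=['A', 'K', 'G'] (at root)
Step 3 (down 0): focus=A path=0 depth=1 children=['J', 'D'] left=[] right=['K', 'G'] parent=I
Step 4 (right): focus=K path=1 depth=1 children=[] left=['A'] right=['G'] parent=I
Step 5 (left): focus=A path=0 depth=1 children=['J', 'D'] left=[] right=['K', 'G'] parent=I
Step 6 (right): focus=K path=1 depth=1 children=[] left=['A'] right=['G'] parent=I
Step 7 (set B): focus=B path=1 depth=1 children=[] left=['A'] right=['G'] parent=I

Answer: I(A(J(O) D) B G)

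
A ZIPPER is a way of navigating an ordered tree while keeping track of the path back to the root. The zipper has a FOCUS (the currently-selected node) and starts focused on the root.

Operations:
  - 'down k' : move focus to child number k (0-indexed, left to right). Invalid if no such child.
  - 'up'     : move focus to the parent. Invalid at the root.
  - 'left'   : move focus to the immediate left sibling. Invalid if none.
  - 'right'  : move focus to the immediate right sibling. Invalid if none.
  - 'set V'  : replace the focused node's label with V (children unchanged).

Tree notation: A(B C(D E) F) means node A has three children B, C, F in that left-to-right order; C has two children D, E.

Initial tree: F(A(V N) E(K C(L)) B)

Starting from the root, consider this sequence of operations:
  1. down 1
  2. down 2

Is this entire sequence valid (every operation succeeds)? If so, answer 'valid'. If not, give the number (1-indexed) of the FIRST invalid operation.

Answer: 2

Derivation:
Step 1 (down 1): focus=E path=1 depth=1 children=['K', 'C'] left=['A'] right=['B'] parent=F
Step 2 (down 2): INVALID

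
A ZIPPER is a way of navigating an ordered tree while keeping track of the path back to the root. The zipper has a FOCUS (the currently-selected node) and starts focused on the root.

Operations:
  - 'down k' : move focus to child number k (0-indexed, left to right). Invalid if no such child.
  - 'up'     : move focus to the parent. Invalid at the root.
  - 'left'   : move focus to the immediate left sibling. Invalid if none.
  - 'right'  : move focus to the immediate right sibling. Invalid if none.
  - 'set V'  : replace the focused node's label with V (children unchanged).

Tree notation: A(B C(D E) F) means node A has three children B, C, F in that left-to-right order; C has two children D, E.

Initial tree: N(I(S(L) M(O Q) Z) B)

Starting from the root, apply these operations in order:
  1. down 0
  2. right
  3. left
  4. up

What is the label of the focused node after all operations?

Step 1 (down 0): focus=I path=0 depth=1 children=['S', 'M', 'Z'] left=[] right=['B'] parent=N
Step 2 (right): focus=B path=1 depth=1 children=[] left=['I'] right=[] parent=N
Step 3 (left): focus=I path=0 depth=1 children=['S', 'M', 'Z'] left=[] right=['B'] parent=N
Step 4 (up): focus=N path=root depth=0 children=['I', 'B'] (at root)

Answer: N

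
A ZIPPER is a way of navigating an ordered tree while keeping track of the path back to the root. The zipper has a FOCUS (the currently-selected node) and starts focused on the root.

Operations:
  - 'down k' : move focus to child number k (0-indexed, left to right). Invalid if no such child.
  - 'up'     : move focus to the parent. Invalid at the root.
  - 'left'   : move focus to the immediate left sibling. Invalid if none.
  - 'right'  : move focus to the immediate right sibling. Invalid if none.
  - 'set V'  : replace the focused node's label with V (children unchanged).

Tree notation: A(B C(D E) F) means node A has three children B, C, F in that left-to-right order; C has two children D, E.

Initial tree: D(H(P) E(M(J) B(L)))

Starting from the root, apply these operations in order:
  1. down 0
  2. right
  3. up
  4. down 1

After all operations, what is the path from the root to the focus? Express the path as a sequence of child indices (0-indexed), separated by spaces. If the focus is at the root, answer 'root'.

Step 1 (down 0): focus=H path=0 depth=1 children=['P'] left=[] right=['E'] parent=D
Step 2 (right): focus=E path=1 depth=1 children=['M', 'B'] left=['H'] right=[] parent=D
Step 3 (up): focus=D path=root depth=0 children=['H', 'E'] (at root)
Step 4 (down 1): focus=E path=1 depth=1 children=['M', 'B'] left=['H'] right=[] parent=D

Answer: 1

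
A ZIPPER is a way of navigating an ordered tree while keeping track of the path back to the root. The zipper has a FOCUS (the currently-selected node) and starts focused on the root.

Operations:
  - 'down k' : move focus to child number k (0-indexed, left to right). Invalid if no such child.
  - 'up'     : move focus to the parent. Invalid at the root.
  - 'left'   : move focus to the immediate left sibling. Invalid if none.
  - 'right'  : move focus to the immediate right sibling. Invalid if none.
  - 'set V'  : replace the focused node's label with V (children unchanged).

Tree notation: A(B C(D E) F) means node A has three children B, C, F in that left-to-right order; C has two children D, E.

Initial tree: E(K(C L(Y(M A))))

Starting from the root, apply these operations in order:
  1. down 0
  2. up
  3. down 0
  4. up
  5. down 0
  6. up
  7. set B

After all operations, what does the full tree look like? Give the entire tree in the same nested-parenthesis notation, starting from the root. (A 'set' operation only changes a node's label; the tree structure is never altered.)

Answer: B(K(C L(Y(M A))))

Derivation:
Step 1 (down 0): focus=K path=0 depth=1 children=['C', 'L'] left=[] right=[] parent=E
Step 2 (up): focus=E path=root depth=0 children=['K'] (at root)
Step 3 (down 0): focus=K path=0 depth=1 children=['C', 'L'] left=[] right=[] parent=E
Step 4 (up): focus=E path=root depth=0 children=['K'] (at root)
Step 5 (down 0): focus=K path=0 depth=1 children=['C', 'L'] left=[] right=[] parent=E
Step 6 (up): focus=E path=root depth=0 children=['K'] (at root)
Step 7 (set B): focus=B path=root depth=0 children=['K'] (at root)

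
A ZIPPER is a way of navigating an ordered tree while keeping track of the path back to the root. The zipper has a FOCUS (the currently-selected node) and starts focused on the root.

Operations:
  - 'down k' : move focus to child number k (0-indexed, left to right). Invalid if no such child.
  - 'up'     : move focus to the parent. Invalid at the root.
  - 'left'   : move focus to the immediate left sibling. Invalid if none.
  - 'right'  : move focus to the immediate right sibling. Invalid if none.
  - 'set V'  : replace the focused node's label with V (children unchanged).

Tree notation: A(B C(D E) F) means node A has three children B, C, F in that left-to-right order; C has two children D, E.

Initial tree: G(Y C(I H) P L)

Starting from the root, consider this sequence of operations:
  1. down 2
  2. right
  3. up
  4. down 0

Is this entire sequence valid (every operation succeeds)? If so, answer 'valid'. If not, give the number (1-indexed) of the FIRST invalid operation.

Answer: valid

Derivation:
Step 1 (down 2): focus=P path=2 depth=1 children=[] left=['Y', 'C'] right=['L'] parent=G
Step 2 (right): focus=L path=3 depth=1 children=[] left=['Y', 'C', 'P'] right=[] parent=G
Step 3 (up): focus=G path=root depth=0 children=['Y', 'C', 'P', 'L'] (at root)
Step 4 (down 0): focus=Y path=0 depth=1 children=[] left=[] right=['C', 'P', 'L'] parent=G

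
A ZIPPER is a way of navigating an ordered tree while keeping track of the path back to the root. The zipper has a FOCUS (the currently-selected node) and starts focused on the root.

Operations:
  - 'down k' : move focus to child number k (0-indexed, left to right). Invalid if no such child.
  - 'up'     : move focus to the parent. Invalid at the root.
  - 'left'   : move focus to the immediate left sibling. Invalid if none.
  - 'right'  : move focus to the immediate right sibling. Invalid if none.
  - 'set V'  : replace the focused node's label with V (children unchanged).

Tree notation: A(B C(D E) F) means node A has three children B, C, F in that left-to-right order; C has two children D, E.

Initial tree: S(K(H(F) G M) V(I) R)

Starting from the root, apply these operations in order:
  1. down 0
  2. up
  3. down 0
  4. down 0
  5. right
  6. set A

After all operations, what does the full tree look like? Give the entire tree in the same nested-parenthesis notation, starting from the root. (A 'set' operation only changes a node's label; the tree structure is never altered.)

Answer: S(K(H(F) A M) V(I) R)

Derivation:
Step 1 (down 0): focus=K path=0 depth=1 children=['H', 'G', 'M'] left=[] right=['V', 'R'] parent=S
Step 2 (up): focus=S path=root depth=0 children=['K', 'V', 'R'] (at root)
Step 3 (down 0): focus=K path=0 depth=1 children=['H', 'G', 'M'] left=[] right=['V', 'R'] parent=S
Step 4 (down 0): focus=H path=0/0 depth=2 children=['F'] left=[] right=['G', 'M'] parent=K
Step 5 (right): focus=G path=0/1 depth=2 children=[] left=['H'] right=['M'] parent=K
Step 6 (set A): focus=A path=0/1 depth=2 children=[] left=['H'] right=['M'] parent=K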